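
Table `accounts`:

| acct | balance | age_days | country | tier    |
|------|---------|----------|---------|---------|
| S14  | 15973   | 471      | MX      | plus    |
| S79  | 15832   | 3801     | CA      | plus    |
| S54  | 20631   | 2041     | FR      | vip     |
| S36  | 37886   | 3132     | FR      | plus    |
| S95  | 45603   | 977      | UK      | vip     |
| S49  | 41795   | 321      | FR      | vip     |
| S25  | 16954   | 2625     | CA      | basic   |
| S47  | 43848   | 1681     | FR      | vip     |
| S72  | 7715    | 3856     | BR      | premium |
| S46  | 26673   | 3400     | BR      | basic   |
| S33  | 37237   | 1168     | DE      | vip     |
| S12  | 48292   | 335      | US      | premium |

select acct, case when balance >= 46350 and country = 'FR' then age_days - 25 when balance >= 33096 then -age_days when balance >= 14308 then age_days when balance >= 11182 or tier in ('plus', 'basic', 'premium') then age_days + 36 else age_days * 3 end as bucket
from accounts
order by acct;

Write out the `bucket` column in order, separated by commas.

-335, 471, 2625, -1168, -3132, 3400, -1681, -321, 2041, 3892, 3801, -977

acct=S12: balance >= 33096 → -335
acct=S14: balance >= 14308 → 471
acct=S25: balance >= 14308 → 2625
acct=S33: balance >= 33096 → -1168
acct=S36: balance >= 33096 → -3132
acct=S46: balance >= 14308 → 3400
acct=S47: balance >= 33096 → -1681
acct=S49: balance >= 33096 → -321
acct=S54: balance >= 14308 → 2041
acct=S72: balance >= 11182 or tier in ('plus', 'basic', 'premium') → 3892
acct=S79: balance >= 14308 → 3801
acct=S95: balance >= 33096 → -977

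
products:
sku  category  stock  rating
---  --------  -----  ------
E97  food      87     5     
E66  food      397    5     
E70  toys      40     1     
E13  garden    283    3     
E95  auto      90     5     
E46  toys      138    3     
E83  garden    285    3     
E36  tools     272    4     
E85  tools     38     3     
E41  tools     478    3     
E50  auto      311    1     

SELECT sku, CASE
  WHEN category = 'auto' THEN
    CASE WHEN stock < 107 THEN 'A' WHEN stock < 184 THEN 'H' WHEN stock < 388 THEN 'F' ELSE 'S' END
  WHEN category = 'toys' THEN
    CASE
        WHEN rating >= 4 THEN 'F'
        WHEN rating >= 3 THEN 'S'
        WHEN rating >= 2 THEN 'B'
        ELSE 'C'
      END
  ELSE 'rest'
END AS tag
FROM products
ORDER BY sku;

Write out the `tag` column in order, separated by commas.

sku=E13: category='garden' → outer ELSE → rest
sku=E36: category='tools' → outer ELSE → rest
sku=E41: category='tools' → outer ELSE → rest
sku=E46: category='toys' → inner[rating >= 3] → S
sku=E50: category='auto' → inner[stock < 388] → F
sku=E66: category='food' → outer ELSE → rest
sku=E70: category='toys' → inner[ELSE] → C
sku=E83: category='garden' → outer ELSE → rest
sku=E85: category='tools' → outer ELSE → rest
sku=E95: category='auto' → inner[stock < 107] → A
sku=E97: category='food' → outer ELSE → rest

rest, rest, rest, S, F, rest, C, rest, rest, A, rest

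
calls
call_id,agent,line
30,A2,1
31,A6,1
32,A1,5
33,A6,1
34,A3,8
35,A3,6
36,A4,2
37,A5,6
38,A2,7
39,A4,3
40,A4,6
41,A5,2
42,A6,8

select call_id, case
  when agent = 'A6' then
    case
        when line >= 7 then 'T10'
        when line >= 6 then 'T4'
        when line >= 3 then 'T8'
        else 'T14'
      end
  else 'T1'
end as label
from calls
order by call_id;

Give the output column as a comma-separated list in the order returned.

T1, T14, T1, T14, T1, T1, T1, T1, T1, T1, T1, T1, T10

call_id=30: agent='A2' → outer ELSE → T1
call_id=31: agent='A6' → inner[ELSE] → T14
call_id=32: agent='A1' → outer ELSE → T1
call_id=33: agent='A6' → inner[ELSE] → T14
call_id=34: agent='A3' → outer ELSE → T1
call_id=35: agent='A3' → outer ELSE → T1
call_id=36: agent='A4' → outer ELSE → T1
call_id=37: agent='A5' → outer ELSE → T1
call_id=38: agent='A2' → outer ELSE → T1
call_id=39: agent='A4' → outer ELSE → T1
call_id=40: agent='A4' → outer ELSE → T1
call_id=41: agent='A5' → outer ELSE → T1
call_id=42: agent='A6' → inner[line >= 7] → T10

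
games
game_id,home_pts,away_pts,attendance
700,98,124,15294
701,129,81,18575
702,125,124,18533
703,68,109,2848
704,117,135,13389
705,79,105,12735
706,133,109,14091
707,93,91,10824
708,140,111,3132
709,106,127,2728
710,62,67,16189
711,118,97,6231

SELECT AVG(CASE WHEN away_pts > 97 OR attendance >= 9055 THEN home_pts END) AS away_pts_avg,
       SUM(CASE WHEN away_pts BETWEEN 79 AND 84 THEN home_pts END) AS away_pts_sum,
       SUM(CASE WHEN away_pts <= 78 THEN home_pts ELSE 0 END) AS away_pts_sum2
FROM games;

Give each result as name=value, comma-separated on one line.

[away_pts_avg: away_pts > 97 OR attendance >= 9055]
game_id=700: ✓ → 98
game_id=701: ✓ → 129
game_id=702: ✓ → 125
game_id=703: ✓ → 68
game_id=704: ✓ → 117
game_id=705: ✓ → 79
game_id=706: ✓ → 133
game_id=707: ✓ → 93
game_id=708: ✓ → 140
game_id=709: ✓ → 106
game_id=710: ✓ → 62
game_id=711: ✗
away_pts_avg = (98 + 129 + 125 + 68 + 117 + 79 + 133 + 93 + 140 + 106 + 62) / 11 = 104.5454545455
—
[away_pts_sum: away_pts BETWEEN 79 AND 84]
game_id=700: ✗
game_id=701: ✓ → 129
game_id=702: ✗
game_id=703: ✗
game_id=704: ✗
game_id=705: ✗
game_id=706: ✗
game_id=707: ✗
game_id=708: ✗
game_id=709: ✗
game_id=710: ✗
game_id=711: ✗
away_pts_sum = 129
—
[away_pts_sum2: away_pts <= 78]
game_id=700: ✗
game_id=701: ✗
game_id=702: ✗
game_id=703: ✗
game_id=704: ✗
game_id=705: ✗
game_id=706: ✗
game_id=707: ✗
game_id=708: ✗
game_id=709: ✗
game_id=710: ✓ → 62
game_id=711: ✗
away_pts_sum2 = 62

away_pts_avg=104.5454545455, away_pts_sum=129, away_pts_sum2=62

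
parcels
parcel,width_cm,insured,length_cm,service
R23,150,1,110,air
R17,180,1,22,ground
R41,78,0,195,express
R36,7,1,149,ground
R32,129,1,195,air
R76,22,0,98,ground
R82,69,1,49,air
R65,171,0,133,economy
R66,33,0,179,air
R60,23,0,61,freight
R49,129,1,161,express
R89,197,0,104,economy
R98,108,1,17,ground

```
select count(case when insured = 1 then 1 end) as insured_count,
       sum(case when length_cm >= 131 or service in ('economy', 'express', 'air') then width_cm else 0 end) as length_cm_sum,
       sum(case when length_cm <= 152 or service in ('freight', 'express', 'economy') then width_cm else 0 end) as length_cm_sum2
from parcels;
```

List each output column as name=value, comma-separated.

[insured_count: insured = 1]
parcel=R23: ✓ → 1
parcel=R17: ✓ → 1
parcel=R41: ✗
parcel=R36: ✓ → 1
parcel=R32: ✓ → 1
parcel=R76: ✗
parcel=R82: ✓ → 1
parcel=R65: ✗
parcel=R66: ✗
parcel=R60: ✗
parcel=R49: ✓ → 1
parcel=R89: ✗
parcel=R98: ✓ → 1
insured_count = COUNT(1, 1, 1, 1, 1, 1, 1) = 7
—
[length_cm_sum: length_cm >= 131 or service in ('economy', 'express', 'air')]
parcel=R23: ✓ → 150
parcel=R17: ✗
parcel=R41: ✓ → 78
parcel=R36: ✓ → 7
parcel=R32: ✓ → 129
parcel=R76: ✗
parcel=R82: ✓ → 69
parcel=R65: ✓ → 171
parcel=R66: ✓ → 33
parcel=R60: ✗
parcel=R49: ✓ → 129
parcel=R89: ✓ → 197
parcel=R98: ✗
length_cm_sum = 150 + 78 + 7 + 129 + 69 + 171 + 33 + 129 + 197 = 963
—
[length_cm_sum2: length_cm <= 152 or service in ('freight', 'express', 'economy')]
parcel=R23: ✓ → 150
parcel=R17: ✓ → 180
parcel=R41: ✓ → 78
parcel=R36: ✓ → 7
parcel=R32: ✗
parcel=R76: ✓ → 22
parcel=R82: ✓ → 69
parcel=R65: ✓ → 171
parcel=R66: ✗
parcel=R60: ✓ → 23
parcel=R49: ✓ → 129
parcel=R89: ✓ → 197
parcel=R98: ✓ → 108
length_cm_sum2 = 150 + 180 + 78 + 7 + 22 + 69 + 171 + 23 + 129 + 197 + 108 = 1134

insured_count=7, length_cm_sum=963, length_cm_sum2=1134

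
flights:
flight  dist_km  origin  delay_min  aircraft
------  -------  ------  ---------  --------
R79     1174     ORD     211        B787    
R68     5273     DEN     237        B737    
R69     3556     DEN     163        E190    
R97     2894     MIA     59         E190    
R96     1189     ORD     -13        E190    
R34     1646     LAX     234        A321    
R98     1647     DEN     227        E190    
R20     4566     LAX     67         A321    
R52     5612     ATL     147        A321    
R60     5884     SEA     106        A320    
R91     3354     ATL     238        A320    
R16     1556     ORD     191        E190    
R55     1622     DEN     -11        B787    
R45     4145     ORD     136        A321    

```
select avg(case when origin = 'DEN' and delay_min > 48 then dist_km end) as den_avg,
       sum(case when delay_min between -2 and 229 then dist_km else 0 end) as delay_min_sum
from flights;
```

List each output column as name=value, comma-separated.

[den_avg: origin = 'DEN' and delay_min > 48]
flight=R79: ✗
flight=R68: ✓ → 5273
flight=R69: ✓ → 3556
flight=R97: ✗
flight=R96: ✗
flight=R34: ✗
flight=R98: ✓ → 1647
flight=R20: ✗
flight=R52: ✗
flight=R60: ✗
flight=R91: ✗
flight=R16: ✗
flight=R55: ✗
flight=R45: ✗
den_avg = (5273 + 3556 + 1647) / 3 = 3492
—
[delay_min_sum: delay_min between -2 and 229]
flight=R79: ✓ → 1174
flight=R68: ✗
flight=R69: ✓ → 3556
flight=R97: ✓ → 2894
flight=R96: ✗
flight=R34: ✗
flight=R98: ✓ → 1647
flight=R20: ✓ → 4566
flight=R52: ✓ → 5612
flight=R60: ✓ → 5884
flight=R91: ✗
flight=R16: ✓ → 1556
flight=R55: ✗
flight=R45: ✓ → 4145
delay_min_sum = 1174 + 3556 + 2894 + 1647 + 4566 + 5612 + 5884 + 1556 + 4145 = 31034

den_avg=3492, delay_min_sum=31034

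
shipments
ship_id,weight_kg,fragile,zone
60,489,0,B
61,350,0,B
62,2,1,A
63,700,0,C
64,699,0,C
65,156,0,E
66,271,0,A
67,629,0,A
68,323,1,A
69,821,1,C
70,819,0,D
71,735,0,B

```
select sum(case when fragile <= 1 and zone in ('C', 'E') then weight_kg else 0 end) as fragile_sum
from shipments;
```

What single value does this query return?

ship_id=60: ✗
ship_id=61: ✗
ship_id=62: ✗
ship_id=63: ✓ → 700
ship_id=64: ✓ → 699
ship_id=65: ✓ → 156
ship_id=66: ✗
ship_id=67: ✗
ship_id=68: ✗
ship_id=69: ✓ → 821
ship_id=70: ✗
ship_id=71: ✗
fragile_sum = 700 + 699 + 156 + 821 = 2376

2376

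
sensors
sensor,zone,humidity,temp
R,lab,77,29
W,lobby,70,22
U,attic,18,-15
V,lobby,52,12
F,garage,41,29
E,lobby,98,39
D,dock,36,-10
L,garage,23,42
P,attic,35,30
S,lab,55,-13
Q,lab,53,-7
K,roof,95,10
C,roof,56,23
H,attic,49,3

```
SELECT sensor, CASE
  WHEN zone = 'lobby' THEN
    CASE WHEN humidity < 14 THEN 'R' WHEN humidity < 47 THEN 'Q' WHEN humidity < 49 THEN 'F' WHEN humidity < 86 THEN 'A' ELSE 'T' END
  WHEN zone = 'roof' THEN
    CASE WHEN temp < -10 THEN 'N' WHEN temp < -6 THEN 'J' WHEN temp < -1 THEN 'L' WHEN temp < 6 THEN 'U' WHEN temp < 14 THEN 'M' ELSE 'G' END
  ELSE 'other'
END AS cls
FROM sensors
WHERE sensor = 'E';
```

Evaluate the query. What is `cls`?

sensor = E: zone=lobby, humidity=98, temp=39.
zone='lobby' → inner[ELSE] → T

T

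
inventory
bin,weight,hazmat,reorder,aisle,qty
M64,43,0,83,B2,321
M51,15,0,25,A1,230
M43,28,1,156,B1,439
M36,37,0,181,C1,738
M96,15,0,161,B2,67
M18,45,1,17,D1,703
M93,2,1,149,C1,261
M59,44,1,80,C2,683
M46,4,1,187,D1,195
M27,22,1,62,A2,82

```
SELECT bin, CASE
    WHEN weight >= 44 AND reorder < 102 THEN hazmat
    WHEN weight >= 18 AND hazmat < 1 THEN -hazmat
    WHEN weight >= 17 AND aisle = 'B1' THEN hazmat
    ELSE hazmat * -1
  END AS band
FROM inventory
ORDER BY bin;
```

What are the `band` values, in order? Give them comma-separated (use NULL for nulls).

bin=M18: weight >= 44 AND reorder < 102 → 1
bin=M27: ELSE → -1
bin=M36: weight >= 18 AND hazmat < 1 → 0
bin=M43: weight >= 17 AND aisle = 'B1' → 1
bin=M46: ELSE → -1
bin=M51: ELSE → 0
bin=M59: weight >= 44 AND reorder < 102 → 1
bin=M64: weight >= 18 AND hazmat < 1 → 0
bin=M93: ELSE → -1
bin=M96: ELSE → 0

1, -1, 0, 1, -1, 0, 1, 0, -1, 0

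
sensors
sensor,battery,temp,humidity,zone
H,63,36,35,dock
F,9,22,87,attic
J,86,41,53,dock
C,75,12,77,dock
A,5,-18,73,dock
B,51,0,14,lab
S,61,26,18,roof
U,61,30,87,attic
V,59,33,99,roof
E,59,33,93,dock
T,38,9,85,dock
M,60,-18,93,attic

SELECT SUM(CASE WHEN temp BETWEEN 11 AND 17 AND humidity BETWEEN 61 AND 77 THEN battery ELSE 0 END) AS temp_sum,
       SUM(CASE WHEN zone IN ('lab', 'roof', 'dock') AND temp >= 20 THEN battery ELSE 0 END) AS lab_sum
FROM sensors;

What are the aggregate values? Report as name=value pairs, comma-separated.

temp_sum=75, lab_sum=328

[temp_sum: temp BETWEEN 11 AND 17 AND humidity BETWEEN 61 AND 77]
sensor=H: ✗
sensor=F: ✗
sensor=J: ✗
sensor=C: ✓ → 75
sensor=A: ✗
sensor=B: ✗
sensor=S: ✗
sensor=U: ✗
sensor=V: ✗
sensor=E: ✗
sensor=T: ✗
sensor=M: ✗
temp_sum = 75
—
[lab_sum: zone IN ('lab', 'roof', 'dock') AND temp >= 20]
sensor=H: ✓ → 63
sensor=F: ✗
sensor=J: ✓ → 86
sensor=C: ✗
sensor=A: ✗
sensor=B: ✗
sensor=S: ✓ → 61
sensor=U: ✗
sensor=V: ✓ → 59
sensor=E: ✓ → 59
sensor=T: ✗
sensor=M: ✗
lab_sum = 63 + 86 + 61 + 59 + 59 = 328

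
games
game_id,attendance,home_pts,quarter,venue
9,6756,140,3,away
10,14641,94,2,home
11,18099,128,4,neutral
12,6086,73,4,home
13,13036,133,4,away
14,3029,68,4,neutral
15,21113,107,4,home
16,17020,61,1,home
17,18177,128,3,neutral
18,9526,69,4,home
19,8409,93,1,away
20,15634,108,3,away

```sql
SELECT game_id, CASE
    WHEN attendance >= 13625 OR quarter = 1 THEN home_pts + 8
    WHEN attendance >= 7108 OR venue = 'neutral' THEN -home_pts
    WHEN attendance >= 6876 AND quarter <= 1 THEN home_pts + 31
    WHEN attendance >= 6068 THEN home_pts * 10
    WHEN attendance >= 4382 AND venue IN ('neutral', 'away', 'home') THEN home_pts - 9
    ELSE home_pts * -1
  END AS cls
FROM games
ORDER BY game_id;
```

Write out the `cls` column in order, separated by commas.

1400, 102, 136, 730, -133, -68, 115, 69, 136, -69, 101, 116

game_id=9: attendance >= 6068 → 1400
game_id=10: attendance >= 13625 OR quarter = 1 → 102
game_id=11: attendance >= 13625 OR quarter = 1 → 136
game_id=12: attendance >= 6068 → 730
game_id=13: attendance >= 7108 OR venue = 'neutral' → -133
game_id=14: attendance >= 7108 OR venue = 'neutral' → -68
game_id=15: attendance >= 13625 OR quarter = 1 → 115
game_id=16: attendance >= 13625 OR quarter = 1 → 69
game_id=17: attendance >= 13625 OR quarter = 1 → 136
game_id=18: attendance >= 7108 OR venue = 'neutral' → -69
game_id=19: attendance >= 13625 OR quarter = 1 → 101
game_id=20: attendance >= 13625 OR quarter = 1 → 116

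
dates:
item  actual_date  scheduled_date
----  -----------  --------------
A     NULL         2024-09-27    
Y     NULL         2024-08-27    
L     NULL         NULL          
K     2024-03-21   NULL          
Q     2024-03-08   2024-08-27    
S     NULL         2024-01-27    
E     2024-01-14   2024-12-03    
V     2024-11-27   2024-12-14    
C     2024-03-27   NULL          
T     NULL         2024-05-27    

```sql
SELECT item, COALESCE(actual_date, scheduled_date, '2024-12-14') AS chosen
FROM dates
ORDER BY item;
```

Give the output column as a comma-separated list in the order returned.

2024-09-27, 2024-03-27, 2024-01-14, 2024-03-21, 2024-12-14, 2024-03-08, 2024-01-27, 2024-05-27, 2024-11-27, 2024-08-27

item=A: actual_date=NULL, scheduled_date=2024-09-27 → 2024-09-27
item=C: actual_date=2024-03-27 → 2024-03-27
item=E: actual_date=2024-01-14 → 2024-01-14
item=K: actual_date=2024-03-21 → 2024-03-21
item=L: actual_date=NULL, scheduled_date=NULL, → literal 2024-12-14 → 2024-12-14
item=Q: actual_date=2024-03-08 → 2024-03-08
item=S: actual_date=NULL, scheduled_date=2024-01-27 → 2024-01-27
item=T: actual_date=NULL, scheduled_date=2024-05-27 → 2024-05-27
item=V: actual_date=2024-11-27 → 2024-11-27
item=Y: actual_date=NULL, scheduled_date=2024-08-27 → 2024-08-27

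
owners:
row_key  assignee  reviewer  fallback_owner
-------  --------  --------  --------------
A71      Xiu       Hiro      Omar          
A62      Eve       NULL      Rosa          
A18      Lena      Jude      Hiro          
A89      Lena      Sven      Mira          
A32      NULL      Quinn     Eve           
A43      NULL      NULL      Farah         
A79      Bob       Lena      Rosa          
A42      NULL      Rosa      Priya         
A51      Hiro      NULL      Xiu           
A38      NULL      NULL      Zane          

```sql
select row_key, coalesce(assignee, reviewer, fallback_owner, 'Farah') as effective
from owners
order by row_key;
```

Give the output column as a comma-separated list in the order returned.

Lena, Quinn, Zane, Rosa, Farah, Hiro, Eve, Xiu, Bob, Lena

row_key=A18: assignee=Lena → Lena
row_key=A32: assignee=NULL, reviewer=Quinn → Quinn
row_key=A38: assignee=NULL, reviewer=NULL, fallback_owner=Zane → Zane
row_key=A42: assignee=NULL, reviewer=Rosa → Rosa
row_key=A43: assignee=NULL, reviewer=NULL, fallback_owner=Farah → Farah
row_key=A51: assignee=Hiro → Hiro
row_key=A62: assignee=Eve → Eve
row_key=A71: assignee=Xiu → Xiu
row_key=A79: assignee=Bob → Bob
row_key=A89: assignee=Lena → Lena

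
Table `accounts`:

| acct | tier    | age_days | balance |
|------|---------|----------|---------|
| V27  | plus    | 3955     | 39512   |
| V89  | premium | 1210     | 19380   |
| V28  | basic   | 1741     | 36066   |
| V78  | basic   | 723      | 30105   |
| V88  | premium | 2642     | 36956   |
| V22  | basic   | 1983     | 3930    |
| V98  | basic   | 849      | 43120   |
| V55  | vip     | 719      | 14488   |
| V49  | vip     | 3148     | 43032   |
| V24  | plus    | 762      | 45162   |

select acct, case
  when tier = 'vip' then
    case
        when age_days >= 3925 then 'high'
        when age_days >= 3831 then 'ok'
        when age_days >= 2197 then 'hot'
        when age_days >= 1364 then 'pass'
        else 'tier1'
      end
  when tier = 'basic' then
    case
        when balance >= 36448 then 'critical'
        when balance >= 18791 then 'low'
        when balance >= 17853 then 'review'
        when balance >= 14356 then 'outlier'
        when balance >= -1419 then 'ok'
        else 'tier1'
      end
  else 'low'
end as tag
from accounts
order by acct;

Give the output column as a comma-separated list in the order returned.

acct=V22: tier='basic' → inner[balance >= -1419] → ok
acct=V24: tier='plus' → outer ELSE → low
acct=V27: tier='plus' → outer ELSE → low
acct=V28: tier='basic' → inner[balance >= 18791] → low
acct=V49: tier='vip' → inner[age_days >= 2197] → hot
acct=V55: tier='vip' → inner[ELSE] → tier1
acct=V78: tier='basic' → inner[balance >= 18791] → low
acct=V88: tier='premium' → outer ELSE → low
acct=V89: tier='premium' → outer ELSE → low
acct=V98: tier='basic' → inner[balance >= 36448] → critical

ok, low, low, low, hot, tier1, low, low, low, critical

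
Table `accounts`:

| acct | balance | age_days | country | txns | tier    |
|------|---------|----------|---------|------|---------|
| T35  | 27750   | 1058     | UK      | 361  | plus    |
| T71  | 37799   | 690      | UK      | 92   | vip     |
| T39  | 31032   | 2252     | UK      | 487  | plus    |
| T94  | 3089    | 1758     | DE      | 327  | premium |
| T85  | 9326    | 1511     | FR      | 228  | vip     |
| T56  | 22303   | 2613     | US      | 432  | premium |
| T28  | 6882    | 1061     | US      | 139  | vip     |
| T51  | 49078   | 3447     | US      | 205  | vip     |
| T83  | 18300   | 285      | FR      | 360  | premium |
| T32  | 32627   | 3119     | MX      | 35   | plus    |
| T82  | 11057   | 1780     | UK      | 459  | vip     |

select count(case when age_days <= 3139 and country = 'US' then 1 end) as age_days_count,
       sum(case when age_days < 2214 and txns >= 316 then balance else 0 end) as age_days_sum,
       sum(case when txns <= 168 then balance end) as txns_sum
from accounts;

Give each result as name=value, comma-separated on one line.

[age_days_count: age_days <= 3139 and country = 'US']
acct=T35: ✗
acct=T71: ✗
acct=T39: ✗
acct=T94: ✗
acct=T85: ✗
acct=T56: ✓ → 1
acct=T28: ✓ → 1
acct=T51: ✗
acct=T83: ✗
acct=T32: ✗
acct=T82: ✗
age_days_count = COUNT(1, 1) = 2
—
[age_days_sum: age_days < 2214 and txns >= 316]
acct=T35: ✓ → 27750
acct=T71: ✗
acct=T39: ✗
acct=T94: ✓ → 3089
acct=T85: ✗
acct=T56: ✗
acct=T28: ✗
acct=T51: ✗
acct=T83: ✓ → 18300
acct=T32: ✗
acct=T82: ✓ → 11057
age_days_sum = 27750 + 3089 + 18300 + 11057 = 60196
—
[txns_sum: txns <= 168]
acct=T35: ✗
acct=T71: ✓ → 37799
acct=T39: ✗
acct=T94: ✗
acct=T85: ✗
acct=T56: ✗
acct=T28: ✓ → 6882
acct=T51: ✗
acct=T83: ✗
acct=T32: ✓ → 32627
acct=T82: ✗
txns_sum = 37799 + 6882 + 32627 = 77308

age_days_count=2, age_days_sum=60196, txns_sum=77308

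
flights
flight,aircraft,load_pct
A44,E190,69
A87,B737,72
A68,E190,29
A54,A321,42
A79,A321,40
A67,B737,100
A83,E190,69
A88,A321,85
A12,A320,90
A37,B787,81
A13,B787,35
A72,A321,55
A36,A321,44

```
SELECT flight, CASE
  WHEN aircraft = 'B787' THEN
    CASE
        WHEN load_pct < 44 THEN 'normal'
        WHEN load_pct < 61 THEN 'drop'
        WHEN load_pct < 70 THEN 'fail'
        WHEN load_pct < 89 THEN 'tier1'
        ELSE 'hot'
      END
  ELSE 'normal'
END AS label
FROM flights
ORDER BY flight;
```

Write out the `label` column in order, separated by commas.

normal, normal, normal, tier1, normal, normal, normal, normal, normal, normal, normal, normal, normal

flight=A12: aircraft='A320' → outer ELSE → normal
flight=A13: aircraft='B787' → inner[load_pct < 44] → normal
flight=A36: aircraft='A321' → outer ELSE → normal
flight=A37: aircraft='B787' → inner[load_pct < 89] → tier1
flight=A44: aircraft='E190' → outer ELSE → normal
flight=A54: aircraft='A321' → outer ELSE → normal
flight=A67: aircraft='B737' → outer ELSE → normal
flight=A68: aircraft='E190' → outer ELSE → normal
flight=A72: aircraft='A321' → outer ELSE → normal
flight=A79: aircraft='A321' → outer ELSE → normal
flight=A83: aircraft='E190' → outer ELSE → normal
flight=A87: aircraft='B737' → outer ELSE → normal
flight=A88: aircraft='A321' → outer ELSE → normal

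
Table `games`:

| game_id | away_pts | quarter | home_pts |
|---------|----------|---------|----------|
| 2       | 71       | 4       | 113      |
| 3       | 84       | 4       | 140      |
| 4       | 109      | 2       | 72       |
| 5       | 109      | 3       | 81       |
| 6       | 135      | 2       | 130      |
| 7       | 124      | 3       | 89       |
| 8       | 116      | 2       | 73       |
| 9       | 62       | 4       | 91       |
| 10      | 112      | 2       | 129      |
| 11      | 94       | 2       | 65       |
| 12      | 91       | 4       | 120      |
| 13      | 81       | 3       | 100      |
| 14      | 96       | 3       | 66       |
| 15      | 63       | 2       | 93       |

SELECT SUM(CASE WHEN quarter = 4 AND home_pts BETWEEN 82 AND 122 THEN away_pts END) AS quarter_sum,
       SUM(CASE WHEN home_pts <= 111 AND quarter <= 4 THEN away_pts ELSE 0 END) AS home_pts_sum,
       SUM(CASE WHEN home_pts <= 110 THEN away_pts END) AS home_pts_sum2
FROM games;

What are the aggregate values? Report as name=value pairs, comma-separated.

[quarter_sum: quarter = 4 AND home_pts BETWEEN 82 AND 122]
game_id=2: ✓ → 71
game_id=3: ✗
game_id=4: ✗
game_id=5: ✗
game_id=6: ✗
game_id=7: ✗
game_id=8: ✗
game_id=9: ✓ → 62
game_id=10: ✗
game_id=11: ✗
game_id=12: ✓ → 91
game_id=13: ✗
game_id=14: ✗
game_id=15: ✗
quarter_sum = 71 + 62 + 91 = 224
—
[home_pts_sum: home_pts <= 111 AND quarter <= 4]
game_id=2: ✗
game_id=3: ✗
game_id=4: ✓ → 109
game_id=5: ✓ → 109
game_id=6: ✗
game_id=7: ✓ → 124
game_id=8: ✓ → 116
game_id=9: ✓ → 62
game_id=10: ✗
game_id=11: ✓ → 94
game_id=12: ✗
game_id=13: ✓ → 81
game_id=14: ✓ → 96
game_id=15: ✓ → 63
home_pts_sum = 109 + 109 + 124 + 116 + 62 + 94 + 81 + 96 + 63 = 854
—
[home_pts_sum2: home_pts <= 110]
game_id=2: ✗
game_id=3: ✗
game_id=4: ✓ → 109
game_id=5: ✓ → 109
game_id=6: ✗
game_id=7: ✓ → 124
game_id=8: ✓ → 116
game_id=9: ✓ → 62
game_id=10: ✗
game_id=11: ✓ → 94
game_id=12: ✗
game_id=13: ✓ → 81
game_id=14: ✓ → 96
game_id=15: ✓ → 63
home_pts_sum2 = 109 + 109 + 124 + 116 + 62 + 94 + 81 + 96 + 63 = 854

quarter_sum=224, home_pts_sum=854, home_pts_sum2=854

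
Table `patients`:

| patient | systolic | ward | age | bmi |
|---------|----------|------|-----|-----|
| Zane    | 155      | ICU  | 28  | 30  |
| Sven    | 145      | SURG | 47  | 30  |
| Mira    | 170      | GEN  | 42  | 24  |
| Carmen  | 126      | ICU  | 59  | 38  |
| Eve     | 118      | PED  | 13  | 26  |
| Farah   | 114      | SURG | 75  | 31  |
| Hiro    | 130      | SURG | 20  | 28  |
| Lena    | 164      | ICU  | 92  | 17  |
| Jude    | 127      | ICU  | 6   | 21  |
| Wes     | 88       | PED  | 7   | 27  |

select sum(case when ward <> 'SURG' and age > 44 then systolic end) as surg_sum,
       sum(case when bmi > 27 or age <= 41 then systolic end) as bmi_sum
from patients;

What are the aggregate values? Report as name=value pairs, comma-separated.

[surg_sum: ward <> 'SURG' and age > 44]
patient=Zane: ✗
patient=Sven: ✗
patient=Mira: ✗
patient=Carmen: ✓ → 126
patient=Eve: ✗
patient=Farah: ✗
patient=Hiro: ✗
patient=Lena: ✓ → 164
patient=Jude: ✗
patient=Wes: ✗
surg_sum = 126 + 164 = 290
—
[bmi_sum: bmi > 27 or age <= 41]
patient=Zane: ✓ → 155
patient=Sven: ✓ → 145
patient=Mira: ✗
patient=Carmen: ✓ → 126
patient=Eve: ✓ → 118
patient=Farah: ✓ → 114
patient=Hiro: ✓ → 130
patient=Lena: ✗
patient=Jude: ✓ → 127
patient=Wes: ✓ → 88
bmi_sum = 155 + 145 + 126 + 118 + 114 + 130 + 127 + 88 = 1003

surg_sum=290, bmi_sum=1003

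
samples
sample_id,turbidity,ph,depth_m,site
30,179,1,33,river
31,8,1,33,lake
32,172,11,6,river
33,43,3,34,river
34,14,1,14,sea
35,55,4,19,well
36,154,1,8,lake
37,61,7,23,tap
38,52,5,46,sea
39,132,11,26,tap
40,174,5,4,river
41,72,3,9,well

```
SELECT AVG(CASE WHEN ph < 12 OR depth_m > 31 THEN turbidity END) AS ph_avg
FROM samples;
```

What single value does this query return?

sample_id=30: ✓ → 179
sample_id=31: ✓ → 8
sample_id=32: ✓ → 172
sample_id=33: ✓ → 43
sample_id=34: ✓ → 14
sample_id=35: ✓ → 55
sample_id=36: ✓ → 154
sample_id=37: ✓ → 61
sample_id=38: ✓ → 52
sample_id=39: ✓ → 132
sample_id=40: ✓ → 174
sample_id=41: ✓ → 72
ph_avg = (179 + 8 + 172 + 43 + 14 + 55 + 154 + 61 + 52 + 132 + 174 + 72) / 12 = 93

93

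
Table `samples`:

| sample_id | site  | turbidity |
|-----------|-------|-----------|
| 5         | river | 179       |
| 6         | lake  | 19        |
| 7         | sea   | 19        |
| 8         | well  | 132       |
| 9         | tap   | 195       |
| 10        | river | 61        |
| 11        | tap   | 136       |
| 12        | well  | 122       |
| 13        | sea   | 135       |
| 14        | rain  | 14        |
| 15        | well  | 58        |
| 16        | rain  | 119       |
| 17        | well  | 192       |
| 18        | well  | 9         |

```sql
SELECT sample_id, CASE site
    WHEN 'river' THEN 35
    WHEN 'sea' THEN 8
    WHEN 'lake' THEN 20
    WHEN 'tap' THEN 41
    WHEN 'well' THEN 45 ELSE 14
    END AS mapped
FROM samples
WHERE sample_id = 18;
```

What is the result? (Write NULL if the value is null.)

45

sample_id = 18: site=well, turbidity=9.
site='river' → false
site='sea' → false
site='lake' → false
site='tap' → false
site='well' → true → 45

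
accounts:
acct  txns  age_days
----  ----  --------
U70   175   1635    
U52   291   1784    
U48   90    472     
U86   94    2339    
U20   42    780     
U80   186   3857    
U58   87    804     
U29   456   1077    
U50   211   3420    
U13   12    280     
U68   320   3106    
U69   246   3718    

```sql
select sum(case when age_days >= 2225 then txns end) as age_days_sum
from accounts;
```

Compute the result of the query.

1057

acct=U70: ✗
acct=U52: ✗
acct=U48: ✗
acct=U86: ✓ → 94
acct=U20: ✗
acct=U80: ✓ → 186
acct=U58: ✗
acct=U29: ✗
acct=U50: ✓ → 211
acct=U13: ✗
acct=U68: ✓ → 320
acct=U69: ✓ → 246
age_days_sum = 94 + 186 + 211 + 320 + 246 = 1057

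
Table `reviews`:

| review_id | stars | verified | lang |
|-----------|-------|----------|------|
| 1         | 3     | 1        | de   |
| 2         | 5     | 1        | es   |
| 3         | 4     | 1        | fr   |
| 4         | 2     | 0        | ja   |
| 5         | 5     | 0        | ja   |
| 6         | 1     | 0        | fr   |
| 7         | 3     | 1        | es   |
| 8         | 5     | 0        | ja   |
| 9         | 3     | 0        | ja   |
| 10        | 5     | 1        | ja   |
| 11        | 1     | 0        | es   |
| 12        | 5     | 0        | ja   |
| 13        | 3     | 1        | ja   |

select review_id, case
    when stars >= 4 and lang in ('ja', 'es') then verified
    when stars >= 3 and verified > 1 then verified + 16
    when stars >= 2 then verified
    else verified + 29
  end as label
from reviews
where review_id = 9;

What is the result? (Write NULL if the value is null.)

review_id = 9: stars=3, verified=0, lang=ja.
stars >= 4 and lang in ('ja', 'es') → false
stars >= 3 and verified > 1 → false
stars >= 2 → true → 0

0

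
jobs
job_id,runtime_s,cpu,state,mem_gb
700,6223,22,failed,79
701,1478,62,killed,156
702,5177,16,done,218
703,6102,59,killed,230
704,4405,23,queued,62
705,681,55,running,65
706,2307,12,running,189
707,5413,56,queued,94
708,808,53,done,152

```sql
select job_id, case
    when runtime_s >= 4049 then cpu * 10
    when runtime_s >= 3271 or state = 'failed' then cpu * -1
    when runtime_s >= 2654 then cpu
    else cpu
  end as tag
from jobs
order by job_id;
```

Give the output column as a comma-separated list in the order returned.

job_id=700: runtime_s >= 4049 → 220
job_id=701: ELSE → 62
job_id=702: runtime_s >= 4049 → 160
job_id=703: runtime_s >= 4049 → 590
job_id=704: runtime_s >= 4049 → 230
job_id=705: ELSE → 55
job_id=706: ELSE → 12
job_id=707: runtime_s >= 4049 → 560
job_id=708: ELSE → 53

220, 62, 160, 590, 230, 55, 12, 560, 53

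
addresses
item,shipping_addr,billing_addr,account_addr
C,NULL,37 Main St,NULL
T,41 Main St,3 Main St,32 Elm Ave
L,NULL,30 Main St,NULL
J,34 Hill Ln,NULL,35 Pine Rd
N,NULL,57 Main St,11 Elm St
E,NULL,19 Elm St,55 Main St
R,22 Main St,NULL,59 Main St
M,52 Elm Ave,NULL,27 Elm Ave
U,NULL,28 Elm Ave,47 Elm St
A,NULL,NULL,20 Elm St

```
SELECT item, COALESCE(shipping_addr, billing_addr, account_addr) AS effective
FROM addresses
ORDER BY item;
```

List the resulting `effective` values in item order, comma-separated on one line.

item=A: shipping_addr=NULL, billing_addr=NULL, account_addr=20 Elm St → 20 Elm St
item=C: shipping_addr=NULL, billing_addr=37 Main St → 37 Main St
item=E: shipping_addr=NULL, billing_addr=19 Elm St → 19 Elm St
item=J: shipping_addr=34 Hill Ln → 34 Hill Ln
item=L: shipping_addr=NULL, billing_addr=30 Main St → 30 Main St
item=M: shipping_addr=52 Elm Ave → 52 Elm Ave
item=N: shipping_addr=NULL, billing_addr=57 Main St → 57 Main St
item=R: shipping_addr=22 Main St → 22 Main St
item=T: shipping_addr=41 Main St → 41 Main St
item=U: shipping_addr=NULL, billing_addr=28 Elm Ave → 28 Elm Ave

20 Elm St, 37 Main St, 19 Elm St, 34 Hill Ln, 30 Main St, 52 Elm Ave, 57 Main St, 22 Main St, 41 Main St, 28 Elm Ave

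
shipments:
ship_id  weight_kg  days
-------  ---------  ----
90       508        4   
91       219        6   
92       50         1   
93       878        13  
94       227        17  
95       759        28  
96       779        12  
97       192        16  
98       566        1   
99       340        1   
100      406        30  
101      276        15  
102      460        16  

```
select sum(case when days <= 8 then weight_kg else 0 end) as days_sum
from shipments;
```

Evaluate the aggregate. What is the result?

ship_id=90: ✓ → 508
ship_id=91: ✓ → 219
ship_id=92: ✓ → 50
ship_id=93: ✗
ship_id=94: ✗
ship_id=95: ✗
ship_id=96: ✗
ship_id=97: ✗
ship_id=98: ✓ → 566
ship_id=99: ✓ → 340
ship_id=100: ✗
ship_id=101: ✗
ship_id=102: ✗
days_sum = 508 + 219 + 50 + 566 + 340 = 1683

1683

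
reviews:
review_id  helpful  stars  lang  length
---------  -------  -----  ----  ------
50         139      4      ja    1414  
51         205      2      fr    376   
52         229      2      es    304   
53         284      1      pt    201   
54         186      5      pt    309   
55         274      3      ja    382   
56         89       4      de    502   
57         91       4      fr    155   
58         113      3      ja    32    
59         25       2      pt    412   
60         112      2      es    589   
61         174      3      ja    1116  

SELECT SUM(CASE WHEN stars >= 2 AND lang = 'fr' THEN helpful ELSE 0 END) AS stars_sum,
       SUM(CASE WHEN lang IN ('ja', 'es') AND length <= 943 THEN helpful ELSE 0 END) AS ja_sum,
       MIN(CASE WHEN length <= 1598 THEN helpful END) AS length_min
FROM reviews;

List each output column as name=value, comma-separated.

[stars_sum: stars >= 2 AND lang = 'fr']
review_id=50: ✗
review_id=51: ✓ → 205
review_id=52: ✗
review_id=53: ✗
review_id=54: ✗
review_id=55: ✗
review_id=56: ✗
review_id=57: ✓ → 91
review_id=58: ✗
review_id=59: ✗
review_id=60: ✗
review_id=61: ✗
stars_sum = 205 + 91 = 296
—
[ja_sum: lang IN ('ja', 'es') AND length <= 943]
review_id=50: ✗
review_id=51: ✗
review_id=52: ✓ → 229
review_id=53: ✗
review_id=54: ✗
review_id=55: ✓ → 274
review_id=56: ✗
review_id=57: ✗
review_id=58: ✓ → 113
review_id=59: ✗
review_id=60: ✓ → 112
review_id=61: ✗
ja_sum = 229 + 274 + 113 + 112 = 728
—
[length_min: length <= 1598]
review_id=50: ✓ → 139
review_id=51: ✓ → 205
review_id=52: ✓ → 229
review_id=53: ✓ → 284
review_id=54: ✓ → 186
review_id=55: ✓ → 274
review_id=56: ✓ → 89
review_id=57: ✓ → 91
review_id=58: ✓ → 113
review_id=59: ✓ → 25
review_id=60: ✓ → 112
review_id=61: ✓ → 174
length_min = MIN(139, 205, 229, 284, 186, 274, 89, 91, 113, 25, 112, 174) = 25

stars_sum=296, ja_sum=728, length_min=25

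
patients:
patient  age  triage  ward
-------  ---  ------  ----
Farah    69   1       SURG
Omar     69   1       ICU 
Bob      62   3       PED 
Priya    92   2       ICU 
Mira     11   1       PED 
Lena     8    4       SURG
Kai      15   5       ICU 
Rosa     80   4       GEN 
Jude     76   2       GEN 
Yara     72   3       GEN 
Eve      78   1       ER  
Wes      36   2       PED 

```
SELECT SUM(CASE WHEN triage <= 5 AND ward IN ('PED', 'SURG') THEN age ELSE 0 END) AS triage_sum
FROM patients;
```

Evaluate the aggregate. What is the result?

patient=Farah: ✓ → 69
patient=Omar: ✗
patient=Bob: ✓ → 62
patient=Priya: ✗
patient=Mira: ✓ → 11
patient=Lena: ✓ → 8
patient=Kai: ✗
patient=Rosa: ✗
patient=Jude: ✗
patient=Yara: ✗
patient=Eve: ✗
patient=Wes: ✓ → 36
triage_sum = 69 + 62 + 11 + 8 + 36 = 186

186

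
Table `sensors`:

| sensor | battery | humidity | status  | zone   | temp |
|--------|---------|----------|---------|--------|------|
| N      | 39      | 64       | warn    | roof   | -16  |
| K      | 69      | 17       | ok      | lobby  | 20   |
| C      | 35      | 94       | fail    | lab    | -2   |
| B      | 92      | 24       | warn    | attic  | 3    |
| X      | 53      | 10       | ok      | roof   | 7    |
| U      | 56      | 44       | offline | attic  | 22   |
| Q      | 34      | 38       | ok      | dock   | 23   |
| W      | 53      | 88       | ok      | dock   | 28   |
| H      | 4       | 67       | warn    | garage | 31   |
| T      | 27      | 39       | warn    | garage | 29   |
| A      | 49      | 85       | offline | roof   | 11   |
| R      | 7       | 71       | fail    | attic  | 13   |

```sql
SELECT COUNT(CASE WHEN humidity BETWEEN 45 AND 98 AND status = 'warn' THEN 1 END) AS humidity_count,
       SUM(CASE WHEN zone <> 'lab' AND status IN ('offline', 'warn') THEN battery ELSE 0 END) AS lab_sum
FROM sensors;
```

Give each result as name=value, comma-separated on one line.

[humidity_count: humidity BETWEEN 45 AND 98 AND status = 'warn']
sensor=N: ✓ → 1
sensor=K: ✗
sensor=C: ✗
sensor=B: ✗
sensor=X: ✗
sensor=U: ✗
sensor=Q: ✗
sensor=W: ✗
sensor=H: ✓ → 1
sensor=T: ✗
sensor=A: ✗
sensor=R: ✗
humidity_count = COUNT(1, 1) = 2
—
[lab_sum: zone <> 'lab' AND status IN ('offline', 'warn')]
sensor=N: ✓ → 39
sensor=K: ✗
sensor=C: ✗
sensor=B: ✓ → 92
sensor=X: ✗
sensor=U: ✓ → 56
sensor=Q: ✗
sensor=W: ✗
sensor=H: ✓ → 4
sensor=T: ✓ → 27
sensor=A: ✓ → 49
sensor=R: ✗
lab_sum = 39 + 92 + 56 + 4 + 27 + 49 = 267

humidity_count=2, lab_sum=267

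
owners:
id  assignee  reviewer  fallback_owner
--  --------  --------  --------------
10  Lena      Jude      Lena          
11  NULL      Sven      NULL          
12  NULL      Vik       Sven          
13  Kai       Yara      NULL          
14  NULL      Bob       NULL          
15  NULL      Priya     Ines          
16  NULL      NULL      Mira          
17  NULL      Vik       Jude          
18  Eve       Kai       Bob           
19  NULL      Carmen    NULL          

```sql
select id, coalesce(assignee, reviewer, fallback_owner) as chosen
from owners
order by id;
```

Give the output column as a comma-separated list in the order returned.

id=10: assignee=Lena → Lena
id=11: assignee=NULL, reviewer=Sven → Sven
id=12: assignee=NULL, reviewer=Vik → Vik
id=13: assignee=Kai → Kai
id=14: assignee=NULL, reviewer=Bob → Bob
id=15: assignee=NULL, reviewer=Priya → Priya
id=16: assignee=NULL, reviewer=NULL, fallback_owner=Mira → Mira
id=17: assignee=NULL, reviewer=Vik → Vik
id=18: assignee=Eve → Eve
id=19: assignee=NULL, reviewer=Carmen → Carmen

Lena, Sven, Vik, Kai, Bob, Priya, Mira, Vik, Eve, Carmen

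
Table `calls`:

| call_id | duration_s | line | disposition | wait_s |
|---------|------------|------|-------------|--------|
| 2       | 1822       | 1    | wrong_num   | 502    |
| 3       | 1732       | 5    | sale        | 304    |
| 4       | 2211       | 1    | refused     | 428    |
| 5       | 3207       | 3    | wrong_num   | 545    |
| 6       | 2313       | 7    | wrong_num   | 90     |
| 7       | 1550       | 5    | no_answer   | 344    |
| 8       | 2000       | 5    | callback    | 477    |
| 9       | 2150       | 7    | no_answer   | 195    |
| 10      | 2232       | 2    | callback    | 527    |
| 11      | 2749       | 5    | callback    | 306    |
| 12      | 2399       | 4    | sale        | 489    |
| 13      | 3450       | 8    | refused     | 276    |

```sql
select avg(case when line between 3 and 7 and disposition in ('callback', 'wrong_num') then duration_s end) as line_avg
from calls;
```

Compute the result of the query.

2567.25

call_id=2: ✗
call_id=3: ✗
call_id=4: ✗
call_id=5: ✓ → 3207
call_id=6: ✓ → 2313
call_id=7: ✗
call_id=8: ✓ → 2000
call_id=9: ✗
call_id=10: ✗
call_id=11: ✓ → 2749
call_id=12: ✗
call_id=13: ✗
line_avg = (3207 + 2313 + 2000 + 2749) / 4 = 2567.25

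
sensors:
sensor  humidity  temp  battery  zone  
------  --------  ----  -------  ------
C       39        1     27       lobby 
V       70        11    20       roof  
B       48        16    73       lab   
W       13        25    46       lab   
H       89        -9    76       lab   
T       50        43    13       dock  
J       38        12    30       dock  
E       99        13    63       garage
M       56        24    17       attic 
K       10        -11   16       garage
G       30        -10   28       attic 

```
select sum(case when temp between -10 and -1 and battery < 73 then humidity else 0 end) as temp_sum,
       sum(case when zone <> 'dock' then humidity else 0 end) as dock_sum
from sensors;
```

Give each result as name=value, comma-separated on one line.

[temp_sum: temp between -10 and -1 and battery < 73]
sensor=C: ✗
sensor=V: ✗
sensor=B: ✗
sensor=W: ✗
sensor=H: ✗
sensor=T: ✗
sensor=J: ✗
sensor=E: ✗
sensor=M: ✗
sensor=K: ✗
sensor=G: ✓ → 30
temp_sum = 30
—
[dock_sum: zone <> 'dock']
sensor=C: ✓ → 39
sensor=V: ✓ → 70
sensor=B: ✓ → 48
sensor=W: ✓ → 13
sensor=H: ✓ → 89
sensor=T: ✗
sensor=J: ✗
sensor=E: ✓ → 99
sensor=M: ✓ → 56
sensor=K: ✓ → 10
sensor=G: ✓ → 30
dock_sum = 39 + 70 + 48 + 13 + 89 + 99 + 56 + 10 + 30 = 454

temp_sum=30, dock_sum=454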